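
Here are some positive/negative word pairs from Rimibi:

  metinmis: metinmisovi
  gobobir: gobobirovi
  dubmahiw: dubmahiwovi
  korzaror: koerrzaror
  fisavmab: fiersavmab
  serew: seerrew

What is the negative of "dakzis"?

"dakzis" has last vowel 'i'. The stems whose last vowel is 'i' (metinmis → metinmisovi, gobobir → gobobirovi, dubmahiw → dubmahiwovi) add -ovi.
The other pattern: stems whose last vowel is 'a', 'e' or 'o' insert -er- after the first vowel.
So dakzis → dakzisovi.

dakzisovi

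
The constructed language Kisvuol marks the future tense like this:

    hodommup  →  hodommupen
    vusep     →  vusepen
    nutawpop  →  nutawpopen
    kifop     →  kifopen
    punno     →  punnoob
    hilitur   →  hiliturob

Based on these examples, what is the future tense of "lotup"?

lotupen

nutawpop and punno both have last vowel 'o' yet inflect differently (nutawpopen, punnoob), so the last vowel is not what conditions the rule; the final letter is.
"lotup" ends in -p. The stems ending in -p (hodommup → hodommupen, vusep → vusepen, nutawpop → nutawpopen) add -en.
So lotup → lotupen.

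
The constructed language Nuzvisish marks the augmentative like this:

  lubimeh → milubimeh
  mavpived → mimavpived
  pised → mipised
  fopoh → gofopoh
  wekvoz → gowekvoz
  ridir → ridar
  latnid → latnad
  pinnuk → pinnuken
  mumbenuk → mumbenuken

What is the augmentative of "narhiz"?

lubimeh and fopoh both end in -h yet inflect differently (milubimeh, gofopoh), so the final letter is not what conditions the rule; the last vowel is.
"narhiz" has last vowel 'i'. The stems whose last vowel is 'i' (ridir → ridar, latnid → latnad) change the last vowel to 'a'.
So narhiz → narhaz.

narhaz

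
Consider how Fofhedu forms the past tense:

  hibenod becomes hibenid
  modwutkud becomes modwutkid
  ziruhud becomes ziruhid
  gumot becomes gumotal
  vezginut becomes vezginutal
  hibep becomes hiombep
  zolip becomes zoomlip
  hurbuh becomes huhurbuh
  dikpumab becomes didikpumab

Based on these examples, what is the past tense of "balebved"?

balebvid

"balebved" ends in -d. The stems ending in -d (hibenod → hibenid, modwutkud → modwutkid, ziruhud → ziruhid) change the last vowel to 'i'.
So balebved → balebvid.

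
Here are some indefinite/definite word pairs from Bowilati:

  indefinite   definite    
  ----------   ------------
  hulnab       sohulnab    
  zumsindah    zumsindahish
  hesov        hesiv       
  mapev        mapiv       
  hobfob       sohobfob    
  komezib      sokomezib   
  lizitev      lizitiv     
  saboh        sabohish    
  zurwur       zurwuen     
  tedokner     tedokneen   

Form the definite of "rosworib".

"rosworib" ends in -b. The stems ending in -b (hobfob → sohobfob, hulnab → sohulnab, komezib → sokomezib) add the prefix so-.
The other patterns: stems ending in -v change the last vowel to 'i'; stems ending in -h add -ish; stems ending in -r drop the final letter and add -en.
So rosworib → sorosworib.

sorosworib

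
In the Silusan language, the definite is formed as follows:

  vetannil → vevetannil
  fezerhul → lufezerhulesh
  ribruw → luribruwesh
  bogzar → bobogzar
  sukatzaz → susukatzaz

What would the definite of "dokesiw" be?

dodokesiw

fezerhul and vetannil both end in -l yet inflect differently (lufezerhulesh, vevetannil), so the final letter is not what conditions the rule; the last vowel is.
"dokesiw" has last vowel 'i'. The one such stem in the data (vetannil → vevetannil) repeats the first consonant+vowel as a prefix (as do bogzar, sukatzaz), so the same rule applies.
The other pattern: stems whose last vowel is 'u' add lu- … -esh around the stem.
So dokesiw → dodokesiw.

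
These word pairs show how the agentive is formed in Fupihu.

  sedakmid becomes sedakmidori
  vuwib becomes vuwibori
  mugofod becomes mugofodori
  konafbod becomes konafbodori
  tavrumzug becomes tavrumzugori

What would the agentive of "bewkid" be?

Every pair shown (sedakmid → sedakmidori, vuwib → vuwibori, mugofod → mugofodori, …) follows the same rule: add -ori.
So bewkid → bewkidori.

bewkidori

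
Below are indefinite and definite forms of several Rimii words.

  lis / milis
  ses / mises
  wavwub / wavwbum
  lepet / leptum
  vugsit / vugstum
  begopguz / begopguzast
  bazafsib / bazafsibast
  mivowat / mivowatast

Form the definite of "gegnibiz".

gegnibizast

wavwub and bazafsib both end in -b yet inflect differently (wavwbum, bazafsibast), so the final letter is not what conditions the rule; the number of vowels is.
"gegnibiz" has 3 vowels. The stems with 3 vowels (begopguz → begopguzast, bazafsib → bazafsibast, mivowat → mivowatast) add -ast.
So gegnibiz → gegnibizast.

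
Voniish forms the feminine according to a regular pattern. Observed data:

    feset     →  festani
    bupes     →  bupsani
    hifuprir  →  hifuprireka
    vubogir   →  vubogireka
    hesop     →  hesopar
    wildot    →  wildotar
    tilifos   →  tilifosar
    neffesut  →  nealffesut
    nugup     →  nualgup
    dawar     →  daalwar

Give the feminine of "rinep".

rinpani

feset and wildot both end in -t yet inflect differently (festani, wildotar), so the final letter is not what conditions the rule; the last vowel is.
"rinep" has last vowel 'e'. The stems whose last vowel is 'e' (feset → festani, bupes → bupsani) delete the last vowel and add -ani.
So rinep → rinpani.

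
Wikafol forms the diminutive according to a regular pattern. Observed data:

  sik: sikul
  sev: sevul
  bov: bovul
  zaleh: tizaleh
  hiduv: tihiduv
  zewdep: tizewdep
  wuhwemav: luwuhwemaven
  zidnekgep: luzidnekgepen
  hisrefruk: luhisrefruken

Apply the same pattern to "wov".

wovul

sev and hiduv both end in -v yet inflect differently (sevul, tihiduv), so the final letter is not what conditions the rule; the number of vowels is.
"wov" has 1 vowel. The stems with 1 vowel (sik → sikul, sev → sevul, bov → bovul) add -ul.
The other patterns: stems with 2 vowels add the prefix ti-; stems with 3 vowels add lu- … -en around the stem.
So wov → wovul.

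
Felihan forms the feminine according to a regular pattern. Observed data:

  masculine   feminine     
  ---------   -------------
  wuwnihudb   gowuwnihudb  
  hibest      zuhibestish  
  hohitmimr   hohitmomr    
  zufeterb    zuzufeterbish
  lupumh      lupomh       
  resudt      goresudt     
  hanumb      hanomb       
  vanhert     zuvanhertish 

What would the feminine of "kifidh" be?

"kifidh" has second-to-last letter 'd'. The stems whose second-to-last letter is 'd' (resudt → goresudt, wuwnihudb → gowuwnihudb) add the prefix go-.
The other patterns: stems whose second-to-last letter is 'm' change the last vowel to 'o'; stems whose second-to-last letter is 'r' or 's' add zu- … -ish around the stem.
So kifidh → gokifidh.

gokifidh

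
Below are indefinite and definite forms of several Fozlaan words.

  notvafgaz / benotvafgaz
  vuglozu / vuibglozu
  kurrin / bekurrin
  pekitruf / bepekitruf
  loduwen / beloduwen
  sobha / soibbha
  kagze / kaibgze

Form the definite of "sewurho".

sobha and notvafgaz both have last vowel 'a' yet inflect differently (soibbha, benotvafgaz), so the last vowel is not what conditions the rule; whether the stem ends in a vowel or a consonant is.
"sewurho" ends in a vowel. The stems ending in a vowel (sobha → soibbha, vuglozu → vuibglozu, kagze → kaibgze) insert -ib- after the first vowel.
The other pattern: stems ending in a consonant add the prefix be-.
So sewurho → seibwurho.

seibwurho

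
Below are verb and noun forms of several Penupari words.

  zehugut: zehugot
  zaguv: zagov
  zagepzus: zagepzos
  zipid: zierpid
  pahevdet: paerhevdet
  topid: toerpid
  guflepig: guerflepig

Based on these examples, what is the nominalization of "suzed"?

zehugut and pahevdet both end in -t yet inflect differently (zehugot, paerhevdet), so the final letter is not what conditions the rule; the last vowel is.
"suzed" has last vowel 'e'. The one such stem in the data (pahevdet → paerhevdet) inserts -er- after the first vowel (as do zipid, topid), so the same rule applies.
So suzed → suerzed.

suerzed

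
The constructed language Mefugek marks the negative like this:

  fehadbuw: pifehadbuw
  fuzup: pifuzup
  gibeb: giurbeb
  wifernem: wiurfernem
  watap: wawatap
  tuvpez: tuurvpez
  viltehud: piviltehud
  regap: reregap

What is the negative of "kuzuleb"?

fuzup and watap both end in -p yet inflect differently (pifuzup, wawatap), so the final letter is not what conditions the rule; the last vowel is.
"kuzuleb" has last vowel 'e'. The stems whose last vowel is 'e' (gibeb → giurbeb, tuvpez → tuurvpez, wifernem → wiurfernem) insert -ur- after the first vowel.
The other patterns: stems whose last vowel is 'u' add the prefix pi-; stems whose last vowel is 'a' repeat the first consonant+vowel as a prefix.
So kuzuleb → kuurzuleb.

kuurzuleb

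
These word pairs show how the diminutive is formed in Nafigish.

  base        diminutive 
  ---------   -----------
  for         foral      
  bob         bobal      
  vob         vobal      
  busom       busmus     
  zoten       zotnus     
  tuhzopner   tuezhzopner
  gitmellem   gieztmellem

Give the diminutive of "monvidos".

moeznvidos

for and tuhzopner both end in -r yet inflect differently (foral, tuezhzopner), so the final letter is not what conditions the rule; the number of vowels is.
"monvidos" has 3 vowels. The stems with 3 vowels (tuhzopner → tuezhzopner, gitmellem → gieztmellem) insert -ez- after the first vowel.
So monvidos → moeznvidos.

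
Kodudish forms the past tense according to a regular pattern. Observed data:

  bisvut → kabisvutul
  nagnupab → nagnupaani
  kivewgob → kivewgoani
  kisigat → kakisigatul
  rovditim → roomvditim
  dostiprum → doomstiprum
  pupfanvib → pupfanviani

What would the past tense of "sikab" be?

nagnupab and kisigat both have last vowel 'a' yet inflect differently (nagnupaani, kakisigatul), so the last vowel is not what conditions the rule; the final letter is.
"sikab" ends in -b. The stems ending in -b (nagnupab → nagnupaani, pupfanvib → pupfanviani, kivewgob → kivewgoani) drop the final letter and add -ani.
The other patterns: stems ending in -t add ka- … -ul around the stem; stems ending in -m insert -om- after the first vowel.
So sikab → sikaani.

sikaani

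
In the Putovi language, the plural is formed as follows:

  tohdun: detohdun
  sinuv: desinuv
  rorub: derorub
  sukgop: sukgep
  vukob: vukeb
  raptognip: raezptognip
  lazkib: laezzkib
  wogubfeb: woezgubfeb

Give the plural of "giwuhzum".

rorub and vukob both end in -b yet inflect differently (derorub, vukeb), so the final letter is not what conditions the rule; the last vowel is.
"giwuhzum" has last vowel 'u'. The stems whose last vowel is 'u' (tohdun → detohdun, sinuv → desinuv, rorub → derorub) add the prefix de-.
The other patterns: stems whose last vowel is 'o' change the last vowel to 'e'; stems whose last vowel is 'e' or 'i' insert -ez- after the first vowel.
So giwuhzum → degiwuhzum.

degiwuhzum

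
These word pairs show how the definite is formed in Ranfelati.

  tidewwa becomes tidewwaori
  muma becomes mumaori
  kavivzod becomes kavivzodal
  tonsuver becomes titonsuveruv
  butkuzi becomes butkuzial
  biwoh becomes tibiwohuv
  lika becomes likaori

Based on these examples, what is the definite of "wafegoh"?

tiwafegohuv

"wafegoh" ends in -h. The one such stem in the data (biwoh → tibiwohuv) adds ti- … -uv around the stem, so the same rule applies.
So wafegoh → tiwafegohuv.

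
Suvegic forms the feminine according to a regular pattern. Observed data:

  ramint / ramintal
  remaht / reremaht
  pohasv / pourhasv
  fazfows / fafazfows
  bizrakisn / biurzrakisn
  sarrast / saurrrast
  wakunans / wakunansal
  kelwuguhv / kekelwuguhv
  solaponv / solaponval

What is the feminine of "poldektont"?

poldektontal

ramint and sarrast both end in -t yet inflect differently (ramintal, saurrrast), so the final letter is not what conditions the rule; the second-to-last letter is.
"poldektont" has second-to-last letter 'n'. The stems whose second-to-last letter is 'n' (ramint → ramintal, wakunans → wakunansal, solaponv → solaponval) add -al.
So poldektont → poldektontal.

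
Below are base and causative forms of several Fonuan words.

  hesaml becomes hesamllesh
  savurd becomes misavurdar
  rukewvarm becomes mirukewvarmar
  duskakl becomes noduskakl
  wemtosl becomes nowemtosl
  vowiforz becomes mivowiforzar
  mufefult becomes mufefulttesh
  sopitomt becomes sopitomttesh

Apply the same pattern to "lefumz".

lefumzzesh

duskakl and hesaml both end in -l yet inflect differently (noduskakl, hesamllesh), so the final letter is not what conditions the rule; the second-to-last letter is.
"lefumz" has second-to-last letter 'm'. The stems whose second-to-last letter is 'm' (hesaml → hesamllesh, sopitomt → sopitomttesh) double the final consonant and add -esh.
The other patterns: stems whose second-to-last letter is 'k' or 's' add the prefix no-; stems whose second-to-last letter is 'r' add mi- … -ar around the stem.
So lefumz → lefumzzesh.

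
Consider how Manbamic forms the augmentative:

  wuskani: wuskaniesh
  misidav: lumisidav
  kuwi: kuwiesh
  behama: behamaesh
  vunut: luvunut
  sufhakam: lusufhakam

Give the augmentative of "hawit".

luhawit

sufhakam and behama both have last vowel 'a' yet inflect differently (lusufhakam, behamaesh), so the last vowel is not what conditions the rule; whether the stem ends in a vowel or a consonant is.
"hawit" ends in a consonant. The stems ending in a consonant (vunut → luvunut, sufhakam → lusufhakam, misidav → lumisidav) add the prefix lu-.
The other pattern: stems ending in a vowel add -esh.
So hawit → luhawit.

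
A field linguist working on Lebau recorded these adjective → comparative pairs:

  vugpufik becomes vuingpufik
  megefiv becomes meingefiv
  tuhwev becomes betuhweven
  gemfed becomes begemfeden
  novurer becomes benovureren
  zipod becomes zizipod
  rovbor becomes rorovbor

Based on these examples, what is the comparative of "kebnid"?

megefiv and tuhwev both end in -v yet inflect differently (meingefiv, betuhweven), so the final letter is not what conditions the rule; the last vowel is.
"kebnid" has last vowel 'i'. The stems whose last vowel is 'i' (vugpufik → vuingpufik, megefiv → meingefiv) insert -in- after the first vowel.
So kebnid → keinbnid.

keinbnid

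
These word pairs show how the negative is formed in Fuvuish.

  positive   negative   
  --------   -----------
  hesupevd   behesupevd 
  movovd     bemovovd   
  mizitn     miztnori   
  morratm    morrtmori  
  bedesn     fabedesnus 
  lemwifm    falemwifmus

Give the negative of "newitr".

mizitn and bedesn both end in -n yet inflect differently (miztnori, fabedesnus), so the final letter is not what conditions the rule; the second-to-last letter is.
"newitr" has second-to-last letter 't'. The stems whose second-to-last letter is 't' (mizitn → miztnori, morratm → morrtmori) delete the last vowel and add -ori.
The other patterns: stems whose second-to-last letter is 'v' add the prefix be-; stems whose second-to-last letter is 'f' or 's' add fa- … -us around the stem.
So newitr → newtrori.

newtrori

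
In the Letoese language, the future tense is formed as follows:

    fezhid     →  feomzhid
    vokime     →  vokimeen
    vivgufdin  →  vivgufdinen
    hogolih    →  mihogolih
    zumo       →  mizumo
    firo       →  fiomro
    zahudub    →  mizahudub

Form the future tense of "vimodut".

firo and zumo both end in -o yet inflect differently (fiomro, mizumo), so the final letter is not what conditions the rule; the first letter is.
"vimodut" begins with v-. The stems beginning with v- (vivgufdin → vivgufdinen, vokime → vokimeen) add -en.
The other patterns: stems beginning with f- insert -om- after the first vowel; stems beginning with h- or z- add the prefix mi-.
So vimodut → vimoduten.

vimoduten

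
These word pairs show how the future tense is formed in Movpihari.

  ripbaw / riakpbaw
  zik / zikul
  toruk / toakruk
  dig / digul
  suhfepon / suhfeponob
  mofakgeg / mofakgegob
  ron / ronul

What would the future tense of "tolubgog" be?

zik and toruk both end in -k yet inflect differently (zikul, toakruk), so the final letter is not what conditions the rule; the number of vowels is.
"tolubgog" has 3 vowels. The stems with 3 vowels (mofakgeg → mofakgegob, suhfepon → suhfeponob) add -ob.
So tolubgog → tolubgogob.

tolubgogob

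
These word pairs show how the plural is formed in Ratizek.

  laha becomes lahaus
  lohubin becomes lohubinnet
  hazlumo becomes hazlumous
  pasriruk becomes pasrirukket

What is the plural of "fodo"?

fodous

lohubin and laha both begin with l- yet inflect differently (lohubinnet, lahaus), so the first letter is not what conditions the rule; whether the stem ends in a vowel or a consonant is.
"fodo" ends in a vowel. The stems ending in a vowel (laha → lahaus, hazlumo → hazlumous) add -us.
The other pattern: stems ending in a consonant double the final consonant and add -et.
So fodo → fodous.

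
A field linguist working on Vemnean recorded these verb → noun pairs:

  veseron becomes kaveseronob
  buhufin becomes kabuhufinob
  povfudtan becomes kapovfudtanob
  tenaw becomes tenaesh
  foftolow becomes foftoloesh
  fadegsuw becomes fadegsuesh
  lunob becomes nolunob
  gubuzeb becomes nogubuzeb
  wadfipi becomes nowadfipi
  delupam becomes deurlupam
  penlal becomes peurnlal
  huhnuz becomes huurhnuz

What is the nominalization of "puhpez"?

puurhpez

povfudtan and tenaw both have last vowel 'a' yet inflect differently (kapovfudtanob, tenaesh), so the last vowel is not what conditions the rule; the final letter is.
"puhpez" ends in -z. The one such stem in the data (huhnuz → huurhnuz) inserts -ur- after the first vowel (as do delupam, penlal), so the same rule applies.
The other patterns: stems ending in -n add ka- … -ob around the stem; stems ending in -w drop the final letter and add -esh; stems ending in -b or -i add the prefix no-.
So puhpez → puurhpez.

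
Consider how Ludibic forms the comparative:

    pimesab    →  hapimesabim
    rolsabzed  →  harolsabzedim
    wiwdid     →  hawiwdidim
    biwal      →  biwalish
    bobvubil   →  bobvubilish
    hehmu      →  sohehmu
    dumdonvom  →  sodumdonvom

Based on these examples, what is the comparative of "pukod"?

pimesab and biwal both have last vowel 'a' yet inflect differently (hapimesabim, biwalish), so the last vowel is not what conditions the rule; the final letter is.
"pukod" ends in -d. The stems ending in -d (rolsabzed → harolsabzedim, wiwdid → hawiwdidim) add ha- … -im around the stem.
The other patterns: stems ending in -l add -ish; stems ending in -m or -u add the prefix so-.
So pukod → hapukodim.

hapukodim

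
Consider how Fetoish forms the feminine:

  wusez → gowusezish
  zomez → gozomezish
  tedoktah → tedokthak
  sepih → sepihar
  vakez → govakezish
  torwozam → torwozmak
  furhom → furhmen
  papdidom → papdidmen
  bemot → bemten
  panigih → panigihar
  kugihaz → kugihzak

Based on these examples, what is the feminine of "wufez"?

kugihaz and wusez both end in -z yet inflect differently (kugihzak, gowusezish), so the final letter is not what conditions the rule; the last vowel is.
"wufez" has last vowel 'e'. The stems whose last vowel is 'e' (wusez → gowusezish, vakez → govakezish, zomez → gozomezish) add go- … -ish around the stem.
So wufez → gowufezish.

gowufezish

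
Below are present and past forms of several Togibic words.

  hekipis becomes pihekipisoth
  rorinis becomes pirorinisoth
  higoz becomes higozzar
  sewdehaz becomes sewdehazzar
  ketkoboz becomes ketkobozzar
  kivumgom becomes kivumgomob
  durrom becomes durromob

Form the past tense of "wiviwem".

wiviwemob

"wiviwem" ends in -m. The stems ending in -m (kivumgom → kivumgomob, durrom → durromob) add -ob.
The other patterns: stems ending in -s add pi- … -oth around the stem; stems ending in -z double the final consonant and add -ar.
So wiviwem → wiviwemob.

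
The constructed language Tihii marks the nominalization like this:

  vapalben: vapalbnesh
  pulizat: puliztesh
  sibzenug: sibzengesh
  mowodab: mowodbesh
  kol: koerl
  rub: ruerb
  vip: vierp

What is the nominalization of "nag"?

naerg

mowodab and rub both end in -b yet inflect differently (mowodbesh, ruerb), so the final letter is not what conditions the rule; the number of vowels is.
"nag" has 1 vowel. The stems with 1 vowel (kol → koerl, rub → ruerb, vip → vierp) insert -er- after the first vowel.
So nag → naerg.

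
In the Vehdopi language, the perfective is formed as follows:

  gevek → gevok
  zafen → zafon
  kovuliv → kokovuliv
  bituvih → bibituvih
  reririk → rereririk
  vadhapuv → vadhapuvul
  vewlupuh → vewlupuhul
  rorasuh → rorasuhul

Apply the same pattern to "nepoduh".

nepoduhul

gevek and reririk both end in -k yet inflect differently (gevok, rereririk), so the final letter is not what conditions the rule; the last vowel is.
"nepoduh" has last vowel 'u'. The stems whose last vowel is 'u' (vadhapuv → vadhapuvul, vewlupuh → vewlupuhul, rorasuh → rorasuhul) add -ul.
The other patterns: stems whose last vowel is 'e' change the last vowel to 'o'; stems whose last vowel is 'i' repeat the first consonant+vowel as a prefix.
So nepoduh → nepoduhul.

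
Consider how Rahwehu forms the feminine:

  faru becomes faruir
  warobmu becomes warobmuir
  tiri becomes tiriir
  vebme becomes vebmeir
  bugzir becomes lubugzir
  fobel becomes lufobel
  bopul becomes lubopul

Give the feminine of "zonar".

"zonar" ends in a consonant. The stems ending in a consonant (bugzir → lubugzir, fobel → lufobel, bopul → lubopul) add the prefix lu-.
So zonar → luzonar.

luzonar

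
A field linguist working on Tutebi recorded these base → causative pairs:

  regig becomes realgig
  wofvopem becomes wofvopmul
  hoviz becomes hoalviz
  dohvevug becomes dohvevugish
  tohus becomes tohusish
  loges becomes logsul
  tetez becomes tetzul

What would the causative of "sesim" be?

hoviz and tetez both end in -z yet inflect differently (hoalviz, tetzul), so the final letter is not what conditions the rule; the last vowel is.
"sesim" has last vowel 'i'. The stems whose last vowel is 'i' (hoviz → hoalviz, regig → realgig) insert -al- after the first vowel.
The other patterns: stems whose last vowel is 'e' delete the last vowel and add -ul; stems whose last vowel is 'u' add -ish.
So sesim → sealsim.

sealsim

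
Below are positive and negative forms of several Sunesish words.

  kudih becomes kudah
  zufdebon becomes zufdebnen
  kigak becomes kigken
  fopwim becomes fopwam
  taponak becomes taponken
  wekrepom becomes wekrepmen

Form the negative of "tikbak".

fopwim and wekrepom both end in -m yet inflect differently (fopwam, wekrepmen), so the final letter is not what conditions the rule; the last vowel is.
"tikbak" has last vowel 'a'. The stems whose last vowel is 'a' (taponak → taponken, kigak → kigken) delete the last vowel and add -en.
The other pattern: stems whose last vowel is 'i' change the last vowel to 'a'.
So tikbak → tikbken.

tikbken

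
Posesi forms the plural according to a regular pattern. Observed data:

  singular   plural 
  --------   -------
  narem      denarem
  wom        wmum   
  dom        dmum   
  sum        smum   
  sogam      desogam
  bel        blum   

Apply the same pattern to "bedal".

debedal

narem and sum both end in -m yet inflect differently (denarem, smum), so the final letter is not what conditions the rule; the number of vowels is.
"bedal" has 2 vowels. The stems with 2 vowels (narem → denarem, sogam → desogam) add the prefix de-.
The other pattern: stems with 1 vowel delete the last vowel and add -um.
So bedal → debedal.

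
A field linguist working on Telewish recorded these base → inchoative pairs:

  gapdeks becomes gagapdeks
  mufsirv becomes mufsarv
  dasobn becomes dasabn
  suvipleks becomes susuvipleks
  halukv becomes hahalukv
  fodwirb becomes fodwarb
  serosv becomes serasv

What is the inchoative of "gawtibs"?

halukv and mufsirv both end in -v yet inflect differently (hahalukv, mufsarv), so the final letter is not what conditions the rule; the second-to-last letter is.
"gawtibs" has second-to-last letter 'b'. The one such stem in the data (dasobn → dasabn) changes the last vowel to 'a' (as do mufsirv, fodwirb), so the same rule applies.
The other pattern: stems whose second-to-last letter is 'k' repeat the first consonant+vowel as a prefix.
So gawtibs → gawtabs.

gawtabs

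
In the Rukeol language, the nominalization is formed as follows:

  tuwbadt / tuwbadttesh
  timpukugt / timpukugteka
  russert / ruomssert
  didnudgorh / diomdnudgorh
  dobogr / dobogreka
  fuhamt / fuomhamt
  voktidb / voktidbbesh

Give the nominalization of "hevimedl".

"hevimedl" has second-to-last letter 'd'. The stems whose second-to-last letter is 'd' (voktidb → voktidbbesh, tuwbadt → tuwbadttesh) double the final consonant and add -esh.
The other patterns: stems whose second-to-last letter is 'g' add -eka; stems whose second-to-last letter is 'm' or 'r' insert -om- after the first vowel.
So hevimedl → hevimedllesh.

hevimedllesh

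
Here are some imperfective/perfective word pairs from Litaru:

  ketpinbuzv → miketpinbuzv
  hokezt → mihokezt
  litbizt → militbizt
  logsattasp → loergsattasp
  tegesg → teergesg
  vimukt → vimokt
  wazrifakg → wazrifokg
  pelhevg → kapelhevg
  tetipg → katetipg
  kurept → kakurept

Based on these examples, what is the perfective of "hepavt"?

hokezt and vimukt both end in -t yet inflect differently (mihokezt, vimokt), so the final letter is not what conditions the rule; the second-to-last letter is.
"hepavt" has second-to-last letter 'v'. The one such stem in the data (pelhevg → kapelhevg) adds the prefix ka-, so the same rule applies.
The other patterns: stems whose second-to-last letter is 'z' add the prefix mi-; stems whose second-to-last letter is 's' insert -er- after the first vowel; stems whose second-to-last letter is 'k' change the last vowel to 'o'.
So hepavt → kahepavt.

kahepavt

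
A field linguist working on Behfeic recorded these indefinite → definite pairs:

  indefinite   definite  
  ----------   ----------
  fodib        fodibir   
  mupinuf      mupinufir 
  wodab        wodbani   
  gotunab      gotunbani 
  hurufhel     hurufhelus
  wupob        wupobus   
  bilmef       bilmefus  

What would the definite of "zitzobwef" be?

zitzobwefus

fodib and wodab both end in -b yet inflect differently (fodibir, wodbani), so the final letter is not what conditions the rule; the last vowel is.
"zitzobwef" has last vowel 'e'. The stems whose last vowel is 'e' (hurufhel → hurufhelus, bilmef → bilmefus) add -us.
The other patterns: stems whose last vowel is 'i' or 'u' add -ir; stems whose last vowel is 'a' delete the last vowel and add -ani.
So zitzobwef → zitzobwefus.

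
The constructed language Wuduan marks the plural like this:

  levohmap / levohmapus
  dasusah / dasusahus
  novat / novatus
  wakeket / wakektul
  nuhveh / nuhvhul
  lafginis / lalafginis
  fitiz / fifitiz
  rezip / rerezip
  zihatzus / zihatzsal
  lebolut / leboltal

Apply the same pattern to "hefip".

hehefip

novat and wakeket both end in -t yet inflect differently (novatus, wakektul), so the final letter is not what conditions the rule; the last vowel is.
"hefip" has last vowel 'i'. The stems whose last vowel is 'i' (lafginis → lalafginis, fitiz → fifitiz, rezip → rerezip) repeat the first consonant+vowel as a prefix.
The other patterns: stems whose last vowel is 'a' add -us; stems whose last vowel is 'e' delete the last vowel and add -ul; stems whose last vowel is 'u' delete the last vowel and add -al.
So hefip → hehefip.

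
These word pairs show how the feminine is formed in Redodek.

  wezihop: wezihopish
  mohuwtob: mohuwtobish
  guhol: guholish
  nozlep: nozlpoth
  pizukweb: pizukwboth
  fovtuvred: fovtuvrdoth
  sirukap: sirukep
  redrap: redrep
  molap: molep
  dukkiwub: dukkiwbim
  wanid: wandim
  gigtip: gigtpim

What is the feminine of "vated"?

wezihop and nozlep both end in -p yet inflect differently (wezihopish, nozlpoth), so the final letter is not what conditions the rule; the last vowel is.
"vated" has last vowel 'e'. The stems whose last vowel is 'e' (nozlep → nozlpoth, pizukweb → pizukwboth, fovtuvred → fovtuvrdoth) delete the last vowel and add -oth.
The other patterns: stems whose last vowel is 'o' add -ish; stems whose last vowel is 'a' change the last vowel to 'e'; stems whose last vowel is 'i' or 'u' delete the last vowel and add -im.
So vated → vatdoth.

vatdoth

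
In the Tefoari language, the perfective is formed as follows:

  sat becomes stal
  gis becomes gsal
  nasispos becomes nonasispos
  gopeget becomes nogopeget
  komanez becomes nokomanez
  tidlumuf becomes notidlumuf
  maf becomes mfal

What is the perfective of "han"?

"han" has 1 vowel. The stems with 1 vowel (maf → mfal, sat → stal, gis → gsal) delete the last vowel and add -al.
The other pattern: stems with 3 vowels add the prefix no-.
So han → hnal.

hnal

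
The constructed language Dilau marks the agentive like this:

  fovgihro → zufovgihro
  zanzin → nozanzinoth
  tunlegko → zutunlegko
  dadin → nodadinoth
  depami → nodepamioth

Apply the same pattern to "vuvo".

"vuvo" ends in -o. The stems ending in -o (tunlegko → zutunlegko, fovgihro → zufovgihro) add the prefix zu-.
The other pattern: stems ending in -i or -n add no- … -oth around the stem.
So vuvo → zuvuvo.

zuvuvo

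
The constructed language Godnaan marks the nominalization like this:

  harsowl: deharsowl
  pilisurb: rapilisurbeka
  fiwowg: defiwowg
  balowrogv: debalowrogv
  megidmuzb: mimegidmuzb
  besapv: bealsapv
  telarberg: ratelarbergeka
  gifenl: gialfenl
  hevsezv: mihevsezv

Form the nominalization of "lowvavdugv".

delowvavdugv

fiwowg and telarberg both end in -g yet inflect differently (defiwowg, ratelarbergeka), so the final letter is not what conditions the rule; the second-to-last letter is.
"lowvavdugv" has second-to-last letter 'g'. The one such stem in the data (balowrogv → debalowrogv) adds the prefix de-, so the same rule applies.
So lowvavdugv → delowvavdugv.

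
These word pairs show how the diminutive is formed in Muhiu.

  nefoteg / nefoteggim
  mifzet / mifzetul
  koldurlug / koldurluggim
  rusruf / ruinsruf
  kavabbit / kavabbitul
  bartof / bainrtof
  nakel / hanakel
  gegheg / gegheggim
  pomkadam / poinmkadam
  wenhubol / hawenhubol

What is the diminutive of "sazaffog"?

sazaffoggim

mifzet and nefoteg both have last vowel 'e' yet inflect differently (mifzetul, nefoteggim), so the last vowel is not what conditions the rule; the final letter is.
"sazaffog" ends in -g. The stems ending in -g (nefoteg → nefoteggim, gegheg → gegheggim, koldurlug → koldurluggim) double the final consonant and add -im.
The other patterns: stems ending in -t add -ul; stems ending in -f or -m insert -in- after the first vowel; stems ending in -l add the prefix ha-.
So sazaffog → sazaffoggim.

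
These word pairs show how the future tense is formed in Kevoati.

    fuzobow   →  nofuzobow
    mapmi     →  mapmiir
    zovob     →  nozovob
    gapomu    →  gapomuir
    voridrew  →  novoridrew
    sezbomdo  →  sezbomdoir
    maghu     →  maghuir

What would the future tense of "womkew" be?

sezbomdo and zovob both have last vowel 'o' yet inflect differently (sezbomdoir, nozovob), so the last vowel is not what conditions the rule; whether the stem ends in a vowel or a consonant is.
"womkew" ends in a consonant. The stems ending in a consonant (zovob → nozovob, fuzobow → nofuzobow, voridrew → novoridrew) add the prefix no-.
So womkew → nowomkew.

nowomkew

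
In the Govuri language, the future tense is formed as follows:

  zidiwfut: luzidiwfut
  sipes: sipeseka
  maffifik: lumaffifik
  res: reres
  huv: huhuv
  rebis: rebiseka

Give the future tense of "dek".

res and rebis both end in -s yet inflect differently (reres, rebiseka), so the final letter is not what conditions the rule; the number of vowels is.
"dek" has 1 vowel. The stems with 1 vowel (res → reres, huv → huhuv) repeat the first consonant+vowel as a prefix.
So dek → dedek.

dedek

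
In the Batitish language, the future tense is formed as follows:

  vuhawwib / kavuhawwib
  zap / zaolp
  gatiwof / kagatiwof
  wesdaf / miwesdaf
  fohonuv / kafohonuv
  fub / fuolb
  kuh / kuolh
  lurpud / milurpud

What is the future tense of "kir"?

"kir" has 1 vowel. The stems with 1 vowel (zap → zaolp, kuh → kuolh, fub → fuolb) insert -ol- after the first vowel.
The other patterns: stems with 2 vowels add the prefix mi-; stems with 3 vowels add the prefix ka-.
So kir → kiolr.

kiolr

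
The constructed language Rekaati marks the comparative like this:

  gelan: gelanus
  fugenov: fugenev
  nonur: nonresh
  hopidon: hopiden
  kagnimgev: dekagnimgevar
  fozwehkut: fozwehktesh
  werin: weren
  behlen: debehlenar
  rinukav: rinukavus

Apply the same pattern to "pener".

"pener" has last vowel 'e'. The stems whose last vowel is 'e' (behlen → debehlenar, kagnimgev → dekagnimgevar) add de- … -ar around the stem.
The other patterns: stems whose last vowel is 'a' add -us; stems whose last vowel is 'i' or 'o' change the last vowel to 'e'; stems whose last vowel is 'u' delete the last vowel and add -esh.
So pener → depenerar.

depenerar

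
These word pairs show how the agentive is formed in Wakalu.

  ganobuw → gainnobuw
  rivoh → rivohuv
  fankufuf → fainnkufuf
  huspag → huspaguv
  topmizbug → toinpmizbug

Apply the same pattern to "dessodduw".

deinssodduw

topmizbug and huspag both end in -g yet inflect differently (toinpmizbug, huspaguv), so the final letter is not what conditions the rule; the last vowel is.
"dessodduw" has last vowel 'u'. The stems whose last vowel is 'u' (topmizbug → toinpmizbug, fankufuf → fainnkufuf, ganobuw → gainnobuw) insert -in- after the first vowel.
So dessodduw → deinssodduw.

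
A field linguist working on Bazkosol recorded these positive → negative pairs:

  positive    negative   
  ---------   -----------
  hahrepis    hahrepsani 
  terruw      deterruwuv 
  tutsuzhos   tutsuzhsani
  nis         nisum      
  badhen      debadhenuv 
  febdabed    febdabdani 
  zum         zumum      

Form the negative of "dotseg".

dedotseguv

nis and tutsuzhos both end in -s yet inflect differently (nisum, tutsuzhsani), so the final letter is not what conditions the rule; the number of vowels is.
"dotseg" has 2 vowels. The stems with 2 vowels (terruw → deterruwuv, badhen → debadhenuv) add de- … -uv around the stem.
The other patterns: stems with 1 vowel add -um; stems with 3 vowels delete the last vowel and add -ani.
So dotseg → dedotseguv.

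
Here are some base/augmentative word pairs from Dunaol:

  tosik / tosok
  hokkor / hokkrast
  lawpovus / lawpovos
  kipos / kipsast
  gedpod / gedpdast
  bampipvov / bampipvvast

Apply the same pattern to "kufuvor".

kipos and lawpovus both end in -s yet inflect differently (kipsast, lawpovos), so the final letter is not what conditions the rule; the last vowel is.
"kufuvor" has last vowel 'o'. The stems whose last vowel is 'o' (kipos → kipsast, hokkor → hokkrast, gedpod → gedpdast) delete the last vowel and add -ast.
So kufuvor → kufuvrast.

kufuvrast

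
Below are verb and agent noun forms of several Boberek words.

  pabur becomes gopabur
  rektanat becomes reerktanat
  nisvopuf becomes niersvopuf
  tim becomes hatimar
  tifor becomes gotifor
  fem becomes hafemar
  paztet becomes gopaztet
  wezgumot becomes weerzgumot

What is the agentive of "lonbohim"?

loernbohim

paztet and wezgumot both end in -t yet inflect differently (gopaztet, weerzgumot), so the final letter is not what conditions the rule; the number of vowels is.
"lonbohim" has 3 vowels. The stems with 3 vowels (nisvopuf → niersvopuf, wezgumot → weerzgumot, rektanat → reerktanat) insert -er- after the first vowel.
So lonbohim → loernbohim.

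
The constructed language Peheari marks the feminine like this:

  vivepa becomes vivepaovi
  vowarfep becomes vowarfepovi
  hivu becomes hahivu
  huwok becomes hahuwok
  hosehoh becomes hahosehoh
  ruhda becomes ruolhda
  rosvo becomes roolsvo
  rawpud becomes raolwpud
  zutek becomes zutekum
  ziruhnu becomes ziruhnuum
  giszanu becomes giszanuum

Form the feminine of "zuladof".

zuladofum

vivepa and ruhda both end in -a yet inflect differently (vivepaovi, ruolhda), so the final letter is not what conditions the rule; the first letter is.
"zuladof" begins with z-. The stems beginning with z- (zutek → zutekum, ziruhnu → ziruhnuum) add -um.
The other patterns: stems beginning with v- add -ovi; stems beginning with h- add the prefix ha-; stems beginning with r- insert -ol- after the first vowel.
So zuladof → zuladofum.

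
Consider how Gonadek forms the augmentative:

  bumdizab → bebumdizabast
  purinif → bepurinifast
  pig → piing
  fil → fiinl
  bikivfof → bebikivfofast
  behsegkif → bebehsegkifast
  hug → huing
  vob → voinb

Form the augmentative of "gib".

giinb

"gib" has 1 vowel. The stems with 1 vowel (hug → huing, vob → voinb, pig → piing) insert -in- after the first vowel.
So gib → giinb.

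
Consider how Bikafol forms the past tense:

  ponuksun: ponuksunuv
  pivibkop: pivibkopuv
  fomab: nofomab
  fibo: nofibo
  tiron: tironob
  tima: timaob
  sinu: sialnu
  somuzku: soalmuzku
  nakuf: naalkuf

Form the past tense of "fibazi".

"fibazi" begins with f-. The stems beginning with f- (fomab → nofomab, fibo → nofibo) add the prefix no-.
So fibazi → nofibazi.

nofibazi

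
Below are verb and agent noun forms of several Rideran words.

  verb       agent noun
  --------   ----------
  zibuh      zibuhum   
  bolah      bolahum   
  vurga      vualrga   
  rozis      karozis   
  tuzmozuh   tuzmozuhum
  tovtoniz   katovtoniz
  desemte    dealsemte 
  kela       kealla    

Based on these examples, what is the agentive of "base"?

baalse

bolah and kela both have last vowel 'a' yet inflect differently (bolahum, kealla), so the last vowel is not what conditions the rule; the final letter is.
"base" ends in -e. The one such stem in the data (desemte → dealsemte) inserts -al- after the first vowel (as do kela, vurga), so the same rule applies.
So base → baalse.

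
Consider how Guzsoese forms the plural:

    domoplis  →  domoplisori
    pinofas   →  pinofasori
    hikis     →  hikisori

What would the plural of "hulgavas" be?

Every pair shown (domoplis → domoplisori, pinofas → pinofasori, hikis → hikisori) follows the same rule: add -ori.
So hulgavas → hulgavasori.

hulgavasori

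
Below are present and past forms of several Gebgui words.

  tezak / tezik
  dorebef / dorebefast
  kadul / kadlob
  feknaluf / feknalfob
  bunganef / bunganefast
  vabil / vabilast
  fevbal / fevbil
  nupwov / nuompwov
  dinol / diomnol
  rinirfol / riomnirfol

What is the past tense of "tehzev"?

tehzevast

kadul and rinirfol both end in -l yet inflect differently (kadlob, riomnirfol), so the final letter is not what conditions the rule; the last vowel is.
"tehzev" has last vowel 'e'. The stems whose last vowel is 'e' (dorebef → dorebefast, bunganef → bunganefast) add -ast.
The other patterns: stems whose last vowel is 'u' delete the last vowel and add -ob; stems whose last vowel is 'o' insert -om- after the first vowel; stems whose last vowel is 'a' change the last vowel to 'i'.
So tehzev → tehzevast.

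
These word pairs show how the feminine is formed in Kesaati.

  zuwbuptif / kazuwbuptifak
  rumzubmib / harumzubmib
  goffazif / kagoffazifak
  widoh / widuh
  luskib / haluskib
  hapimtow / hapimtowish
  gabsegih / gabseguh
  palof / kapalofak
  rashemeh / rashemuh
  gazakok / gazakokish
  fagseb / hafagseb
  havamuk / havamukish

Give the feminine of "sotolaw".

sotolawish

rumzubmib and gabsegih both have last vowel 'i' yet inflect differently (harumzubmib, gabseguh), so the last vowel is not what conditions the rule; the final letter is.
"sotolaw" ends in -w. The one such stem in the data (hapimtow → hapimtowish) adds -ish, so the same rule applies.
So sotolaw → sotolawish.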